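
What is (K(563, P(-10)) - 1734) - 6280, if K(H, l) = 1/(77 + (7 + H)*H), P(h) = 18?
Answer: -2572389817/320987 ≈ -8014.0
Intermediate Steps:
K(H, l) = 1/(77 + H*(7 + H))
(K(563, P(-10)) - 1734) - 6280 = (1/(77 + 563² + 7*563) - 1734) - 6280 = (1/(77 + 316969 + 3941) - 1734) - 6280 = (1/320987 - 1734) - 6280 = -556591457/320987 - 6280 = -2572389817/320987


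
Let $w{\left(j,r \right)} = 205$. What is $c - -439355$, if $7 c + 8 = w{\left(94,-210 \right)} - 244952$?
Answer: $404390$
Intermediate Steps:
$c = -34965$ ($c = - \frac{8}{7} + \frac{205 - 244952}{7} = - \frac{8}{7} + \frac{1}{7} \left(-244747\right) = - \frac{8}{7} - \frac{244747}{7} = -34965$)
$c - -439355 = -34965 - -439355 = -34965 + 439355 = 404390$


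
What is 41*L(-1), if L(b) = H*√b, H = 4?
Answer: 164*I ≈ 164.0*I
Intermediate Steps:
L(b) = 4*√b
41*L(-1) = 41*(4*√(-1)) = 41*(4*I) = 164*I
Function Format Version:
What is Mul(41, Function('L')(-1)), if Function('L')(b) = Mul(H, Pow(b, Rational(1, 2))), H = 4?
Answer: Mul(164, I) ≈ Mul(164.00, I)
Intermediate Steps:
Function('L')(b) = Mul(4, Pow(b, Rational(1, 2)))
Mul(41, Function('L')(-1)) = Mul(41, Mul(4, Pow(-1, Rational(1, 2)))) = Mul(41, Mul(4, I)) = Mul(164, I)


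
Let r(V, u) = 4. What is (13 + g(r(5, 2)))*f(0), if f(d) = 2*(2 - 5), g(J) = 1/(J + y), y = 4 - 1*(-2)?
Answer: -393/5 ≈ -78.600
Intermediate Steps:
y = 6 (y = 4 + 2 = 6)
g(J) = 1/(6 + J) (g(J) = 1/(J + 6) = 1/(6 + J))
f(d) = -6 (f(d) = 2*(-3) = -6)
(13 + g(r(5, 2)))*f(0) = (13 + 1/(6 + 4))*(-6) = (13 + 1/10)*(-6) = (131/10)*(-6) = -393/5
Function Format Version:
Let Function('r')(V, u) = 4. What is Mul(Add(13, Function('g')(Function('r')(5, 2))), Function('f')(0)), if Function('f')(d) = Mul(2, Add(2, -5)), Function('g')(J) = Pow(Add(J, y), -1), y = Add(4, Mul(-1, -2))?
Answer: Rational(-393, 5) ≈ -78.600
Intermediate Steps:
y = 6 (y = Add(4, 2) = 6)
Function('g')(J) = Pow(Add(6, J), -1) (Function('g')(J) = Pow(Add(J, 6), -1) = Pow(Add(6, J), -1))
Function('f')(d) = -6 (Function('f')(d) = Mul(2, -3) = -6)
Mul(Add(13, Function('g')(Function('r')(5, 2))), Function('f')(0)) = Mul(Add(13, Pow(Add(6, 4), -1)), -6) = Mul(Add(13, Pow(10, -1)), -6) = Mul(Add(13, Rational(1, 10)), -6) = Mul(Rational(131, 10), -6) = Rational(-393, 5)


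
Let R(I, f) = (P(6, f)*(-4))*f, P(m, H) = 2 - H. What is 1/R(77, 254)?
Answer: 1/256032 ≈ 3.9058e-6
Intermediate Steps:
R(I, f) = f*(-8 + 4*f) (R(I, f) = ((2 - f)*(-4))*f = (-8 + 4*f)*f = f*(-8 + 4*f))
1/R(77, 254) = 1/(4*254*(-2 + 254)) = 1/(4*254*252) = 1/256032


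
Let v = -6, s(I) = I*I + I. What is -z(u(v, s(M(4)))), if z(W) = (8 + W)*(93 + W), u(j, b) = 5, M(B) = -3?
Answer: -1274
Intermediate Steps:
s(I) = I + I**2 (s(I) = I**2 + I = I + I**2)
-z(u(v, s(M(4)))) = -(744 + 5**2 + 101*5) = -(744 + 25 + 505) = -1*1274 = -1274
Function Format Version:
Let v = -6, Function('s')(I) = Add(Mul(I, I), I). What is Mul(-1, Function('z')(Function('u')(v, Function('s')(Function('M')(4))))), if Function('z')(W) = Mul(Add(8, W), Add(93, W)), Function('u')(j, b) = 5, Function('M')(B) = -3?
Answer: -1274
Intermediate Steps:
Function('s')(I) = Add(I, Pow(I, 2)) (Function('s')(I) = Add(Pow(I, 2), I) = Add(I, Pow(I, 2)))
Mul(-1, Function('z')(Function('u')(v, Function('s')(Function('M')(4))))) = Mul(-1, Add(744, Pow(5, 2), Mul(101, 5))) = Mul(-1, Add(744, 25, 505)) = Mul(-1, 1274) = -1274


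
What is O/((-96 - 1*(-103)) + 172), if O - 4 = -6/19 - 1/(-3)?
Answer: 229/10203 ≈ 0.022444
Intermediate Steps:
O = 229/57 (O = 4 + (-6/19 - 1/(-3)) = 4 + (-6*1/19 - 1*(-⅓)) = 4 + (-6/19 + ⅓) = 4 + 1/57 = 229/57 ≈ 4.0175)
O/((-96 - 1*(-103)) + 172) = (229/57)/((-96 - 1*(-103)) + 172) = (229/57)/((-96 + 103) + 172) = (229/57)/(7 + 172) = (229/57)/179 = (1/179)*(229/57) = 229/10203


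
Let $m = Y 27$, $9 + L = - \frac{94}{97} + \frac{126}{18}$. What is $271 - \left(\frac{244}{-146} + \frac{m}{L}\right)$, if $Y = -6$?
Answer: $\frac{254751}{1168} \approx 218.11$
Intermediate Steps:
$L = - \frac{288}{97}$ ($L = -9 + \left(- \frac{94}{97} + \frac{126}{18}\right) = -9 + \left(\left(-94\right) \frac{1}{97} + 126 \cdot \frac{1}{18}\right) = -9 + \left(- \frac{94}{97} + 7\right) = -9 + \frac{585}{97} = - \frac{288}{97} \approx -2.9691$)
$m = -162$ ($m = \left(-6\right) 27 = -162$)
$271 - \left(\frac{244}{-146} + \frac{m}{L}\right) = 271 - \left(\frac{244}{-146} - \frac{162}{- \frac{288}{97}}\right) = 271 - \left(244 \left(- \frac{1}{146}\right) - - \frac{873}{16}\right) = 271 - \left(- \frac{122}{73} + \frac{873}{16}\right) = 271 - \frac{61777}{1168} = \frac{254751}{1168}$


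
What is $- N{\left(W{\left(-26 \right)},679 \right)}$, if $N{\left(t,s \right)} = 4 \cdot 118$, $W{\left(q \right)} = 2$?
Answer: $-472$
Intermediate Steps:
$N{\left(t,s \right)} = 472$
$- N{\left(W{\left(-26 \right)},679 \right)} = \left(-1\right) 472 = -472$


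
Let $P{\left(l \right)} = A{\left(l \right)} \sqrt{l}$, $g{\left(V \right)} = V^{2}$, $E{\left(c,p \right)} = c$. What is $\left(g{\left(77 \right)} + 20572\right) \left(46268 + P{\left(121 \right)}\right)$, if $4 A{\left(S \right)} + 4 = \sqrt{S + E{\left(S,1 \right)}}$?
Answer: $1225856757 + \frac{3206621 \sqrt{2}}{4} \approx 1.227 \cdot 10^{9}$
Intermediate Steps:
$A{\left(S \right)} = -1 + \frac{\sqrt{2} \sqrt{S}}{4}$ ($A{\left(S \right)} = -1 + \frac{\sqrt{S + S}}{4} = -1 + \frac{\sqrt{2 S}}{4} = -1 + \frac{\sqrt{2} \sqrt{S}}{4}$)
$P{\left(l \right)} = \sqrt{l} \left(-1 + \frac{\sqrt{2} \sqrt{l}}{4}\right)$ ($P{\left(l \right)} = \left(-1 + \frac{\sqrt{2} \sqrt{l}}{4}\right) \sqrt{l} = \sqrt{l} \left(-1 + \frac{\sqrt{2} \sqrt{l}}{4}\right)$)
$\left(g{\left(77 \right)} + 20572\right) \left(46268 + P{\left(121 \right)}\right) = \left(77^{2} + 20572\right) \left(46268 - \left(\sqrt{121} - \frac{121 \sqrt{2}}{4}\right)\right) = \left(5929 + 20572\right) \left(46268 + \left(\left(-1\right) 11 + \frac{121 \sqrt{2}}{4}\right)\right) = 26501 \left(46268 - \left(11 - \frac{121 \sqrt{2}}{4}\right)\right) = 26501 \left(46257 + \frac{121 \sqrt{2}}{4}\right) = 1225856757 + \frac{3206621 \sqrt{2}}{4}$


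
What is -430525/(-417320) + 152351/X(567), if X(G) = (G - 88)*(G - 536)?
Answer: 13994397009/1239356936 ≈ 11.292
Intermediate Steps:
X(G) = (-536 + G)*(-88 + G) (X(G) = (-88 + G)*(-536 + G) = (-536 + G)*(-88 + G))
-430525/(-417320) + 152351/X(567) = -430525/(-417320) + 152351/(47168 + 567**2 - 624*567) = -430525*(-1/417320) + 152351/(47168 + 321489 - 353808) = 86105/83464 + 152351/14849 = 13994397009/1239356936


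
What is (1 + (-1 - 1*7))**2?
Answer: 49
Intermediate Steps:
(1 + (-1 - 1*7))**2 = (1 + (-1 - 7))**2 = (1 - 8)**2 = (-7)**2 = 49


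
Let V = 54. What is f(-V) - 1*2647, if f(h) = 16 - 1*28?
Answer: -2659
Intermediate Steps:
f(h) = -12 (f(h) = 16 - 28 = -12)
f(-V) - 1*2647 = -12 - 1*2647 = -12 - 2647 = -2659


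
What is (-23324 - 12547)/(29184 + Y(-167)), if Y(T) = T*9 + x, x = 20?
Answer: -35871/27701 ≈ -1.2949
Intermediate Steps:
Y(T) = 20 + 9*T (Y(T) = T*9 + 20 = 9*T + 20 = 20 + 9*T)
(-23324 - 12547)/(29184 + Y(-167)) = (-23324 - 12547)/(29184 + (20 + 9*(-167))) = -35871/(29184 + (20 - 1503)) = -35871/(29184 - 1483) = -35871/27701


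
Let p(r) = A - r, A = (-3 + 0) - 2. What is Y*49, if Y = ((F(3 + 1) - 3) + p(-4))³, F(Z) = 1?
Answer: -1323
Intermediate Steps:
A = -5 (A = -3 - 2 = -5)
p(r) = -5 - r
Y = -27 (Y = ((1 - 3) + (-5 - 1*(-4)))³ = (-2 + (-5 + 4))³ = (-2 - 1)³ = (-3)³ = -27)
Y*49 = -27*49 = -1323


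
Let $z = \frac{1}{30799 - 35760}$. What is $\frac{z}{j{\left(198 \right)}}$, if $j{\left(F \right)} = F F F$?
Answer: $- \frac{1}{38509226712} \approx -2.5968 \cdot 10^{-11}$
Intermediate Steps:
$j{\left(F \right)} = F^{3}$ ($j{\left(F \right)} = F^{2} F = F^{3}$)
$z = - \frac{1}{4961}$ ($z = \frac{1}{-4961} = - \frac{1}{4961} \approx -0.00020157$)
$\frac{z}{j{\left(198 \right)}} = - \frac{1}{4961 \cdot 198^{3}} = - \frac{1}{4961 \cdot 7762392} = \left(- \frac{1}{4961}\right) \frac{1}{7762392} = - \frac{1}{38509226712}$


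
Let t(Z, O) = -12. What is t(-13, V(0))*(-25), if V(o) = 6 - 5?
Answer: 300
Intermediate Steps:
V(o) = 1
t(-13, V(0))*(-25) = -12*(-25) = 300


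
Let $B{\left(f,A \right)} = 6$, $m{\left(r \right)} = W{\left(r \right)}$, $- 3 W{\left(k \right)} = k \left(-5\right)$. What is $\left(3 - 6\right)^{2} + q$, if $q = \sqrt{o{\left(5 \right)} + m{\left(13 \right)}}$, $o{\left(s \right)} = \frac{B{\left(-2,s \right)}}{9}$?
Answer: $9 + \frac{\sqrt{201}}{3} \approx 13.726$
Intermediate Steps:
$W{\left(k \right)} = \frac{5 k}{3}$ ($W{\left(k \right)} = - \frac{k \left(-5\right)}{3} = - \frac{\left(-5\right) k}{3} = \frac{5 k}{3}$)
$m{\left(r \right)} = \frac{5 r}{3}$
$o{\left(s \right)} = \frac{2}{3}$ ($o{\left(s \right)} = \frac{6}{9} = 6 \cdot \frac{1}{9} = \frac{2}{3}$)
$q = \frac{\sqrt{201}}{3}$ ($q = \sqrt{\frac{2}{3} + \frac{5}{3} \cdot 13} = \sqrt{\frac{2}{3} + \frac{65}{3}} = \sqrt{\frac{67}{3}} = \frac{\sqrt{201}}{3} \approx 4.7258$)
$\left(3 - 6\right)^{2} + q = \left(3 - 6\right)^{2} + \frac{\sqrt{201}}{3} = \left(-3\right)^{2} + \frac{\sqrt{201}}{3} = 9 + \frac{\sqrt{201}}{3}$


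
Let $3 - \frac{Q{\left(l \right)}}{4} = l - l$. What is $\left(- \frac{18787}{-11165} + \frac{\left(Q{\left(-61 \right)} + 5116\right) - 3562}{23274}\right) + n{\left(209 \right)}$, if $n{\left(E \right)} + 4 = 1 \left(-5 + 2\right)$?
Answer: $- \frac{25263823}{4812115} \approx -5.25$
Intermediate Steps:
$Q{\left(l \right)} = 12$ ($Q{\left(l \right)} = 12 - 4 \left(l - l\right) = 12 - 0 = 12 + 0 = 12$)
$n{\left(E \right)} = -7$ ($n{\left(E \right)} = -4 + 1 \left(-5 + 2\right) = -4 + 1 \left(-3\right) = -4 - 3 = -7$)
$\left(- \frac{18787}{-11165} + \frac{\left(Q{\left(-61 \right)} + 5116\right) - 3562}{23274}\right) + n{\left(209 \right)} = \left(- \frac{18787}{-11165} + \frac{\left(12 + 5116\right) - 3562}{23274}\right) - 7 = \left(\left(-18787\right) \left(- \frac{1}{11165}\right) + \left(5128 - 3562\right) \frac{1}{23274}\right) - 7 = \left(\frac{18787}{11165} + 1566 \cdot \frac{1}{23274}\right) - 7 = \left(\frac{18787}{11165} + \frac{29}{431}\right) - 7 = \frac{8420982}{4812115} - 7 = - \frac{25263823}{4812115}$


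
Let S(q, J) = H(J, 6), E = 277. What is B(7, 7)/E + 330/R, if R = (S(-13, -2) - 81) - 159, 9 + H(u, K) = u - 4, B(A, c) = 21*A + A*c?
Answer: -2762/4709 ≈ -0.58654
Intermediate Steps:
H(u, K) = -13 + u (H(u, K) = -9 + (u - 4) = -9 + (-4 + u) = -13 + u)
S(q, J) = -13 + J
R = -255 (R = ((-13 - 2) - 81) - 159 = (-15 - 81) - 159 = -96 - 159 = -255)
B(7, 7)/E + 330/R = (7*(21 + 7))/277 + 330/(-255) = (7*28)*(1/277) + 330*(-1/255) = 196*(1/277) - 22/17 = 196/277 - 22/17 = -2762/4709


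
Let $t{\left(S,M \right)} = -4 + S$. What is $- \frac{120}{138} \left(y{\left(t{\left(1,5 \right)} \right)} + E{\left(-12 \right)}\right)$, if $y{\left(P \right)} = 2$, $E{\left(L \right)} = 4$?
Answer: $- \frac{120}{23} \approx -5.2174$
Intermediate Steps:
$- \frac{120}{138} \left(y{\left(t{\left(1,5 \right)} \right)} + E{\left(-12 \right)}\right) = - \frac{120}{138} \left(2 + 4\right) = \left(-120\right) \frac{1}{138} \cdot 6 = \left(- \frac{20}{23}\right) 6 = - \frac{120}{23}$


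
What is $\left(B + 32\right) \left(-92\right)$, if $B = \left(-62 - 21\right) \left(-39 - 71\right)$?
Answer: $-842904$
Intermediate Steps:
$B = 9130$ ($B = \left(-83\right) \left(-110\right) = 9130$)
$\left(B + 32\right) \left(-92\right) = \left(9130 + 32\right) \left(-92\right) = 9162 \left(-92\right) = -842904$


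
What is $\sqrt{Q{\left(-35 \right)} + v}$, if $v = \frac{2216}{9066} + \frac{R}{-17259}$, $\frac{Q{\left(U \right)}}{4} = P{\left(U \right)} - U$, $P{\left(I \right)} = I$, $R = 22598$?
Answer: $\frac{i \sqrt{724228453979646}}{26078349} \approx 1.0319 i$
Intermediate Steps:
$Q{\left(U \right)} = 0$ ($Q{\left(U \right)} = 4 \left(U - U\right) = 4 \cdot 0 = 0$)
$v = - \frac{27771254}{26078349}$ ($v = \frac{2216}{9066} + \frac{22598}{-17259} = 2216 \cdot \frac{1}{9066} + 22598 \left(- \frac{1}{17259}\right) = \frac{1108}{4533} - \frac{22598}{17259} = - \frac{27771254}{26078349} \approx -1.0649$)
$\sqrt{Q{\left(-35 \right)} + v} = \sqrt{0 - \frac{27771254}{26078349}} = \sqrt{- \frac{27771254}{26078349}} = \frac{i \sqrt{724228453979646}}{26078349}$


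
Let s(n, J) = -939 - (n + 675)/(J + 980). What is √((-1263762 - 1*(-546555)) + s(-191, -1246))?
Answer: 2*I*√3175813102/133 ≈ 847.43*I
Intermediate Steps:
s(n, J) = -939 - (675 + n)/(980 + J)
√((-1263762 - 1*(-546555)) + s(-191, -1246)) = √((-1263762 - 1*(-546555)) + (-920895 - 1*(-191) - 939*(-1246))/(980 - 1246)) = √((-1263762 + 546555) + (-920895 + 191 + 1169994)/(-266)) = √(-717207 - 1/266*249290) = √(-717207 - 124645/133) = √(-95513176/133) = 2*I*√3175813102/133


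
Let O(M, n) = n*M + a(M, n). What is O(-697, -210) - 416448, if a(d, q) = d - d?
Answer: -270078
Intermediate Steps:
a(d, q) = 0
O(M, n) = M*n (O(M, n) = n*M + 0 = M*n + 0 = M*n)
O(-697, -210) - 416448 = -697*(-210) - 416448 = 146370 - 416448 = -270078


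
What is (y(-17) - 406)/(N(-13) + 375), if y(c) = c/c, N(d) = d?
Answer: -405/362 ≈ -1.1188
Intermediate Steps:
y(c) = 1
(y(-17) - 406)/(N(-13) + 375) = (1 - 406)/(-13 + 375) = -405/362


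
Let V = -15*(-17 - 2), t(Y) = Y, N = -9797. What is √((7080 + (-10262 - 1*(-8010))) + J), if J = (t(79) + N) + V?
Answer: I*√4605 ≈ 67.86*I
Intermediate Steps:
V = 285 (V = -15*(-19) = 285)
J = -9433 (J = (79 - 9797) + 285 = -9718 + 285 = -9433)
√((7080 + (-10262 - 1*(-8010))) + J) = √((7080 + (-10262 - 1*(-8010))) - 9433) = √((7080 + (-10262 + 8010)) - 9433) = √((7080 - 2252) - 9433) = √(4828 - 9433) = √(-4605) = I*√4605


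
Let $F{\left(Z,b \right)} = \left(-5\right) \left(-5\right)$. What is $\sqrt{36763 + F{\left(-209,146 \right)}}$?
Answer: $2 \sqrt{9197} \approx 191.8$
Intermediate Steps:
$F{\left(Z,b \right)} = 25$
$\sqrt{36763 + F{\left(-209,146 \right)}} = \sqrt{36763 + 25} = \sqrt{36788} = 2 \sqrt{9197}$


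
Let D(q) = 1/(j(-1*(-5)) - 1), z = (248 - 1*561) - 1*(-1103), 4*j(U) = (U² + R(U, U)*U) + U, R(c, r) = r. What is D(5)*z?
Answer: 3160/51 ≈ 61.961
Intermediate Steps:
j(U) = U²/2 + U/4 (j(U) = ((U² + U*U) + U)/4 = ((U² + U²) + U)/4 = (2*U² + U)/4 = (U + 2*U²)/4 = U²/2 + U/4)
z = 790 (z = (248 - 561) + 1103 = -313 + 1103 = 790)
D(q) = 4/51 (D(q) = 1/((-1*(-5))*(1 + 2*(-1*(-5)))/4 - 1) = 1/((¼)*5*(1 + 2*5) - 1) = 1/((¼)*5*(1 + 10) - 1) = 1/((¼)*5*11 - 1) = 1/(55/4 - 1) = 1/(51/4) = 4/51)
D(5)*z = (4/51)*790 = 3160/51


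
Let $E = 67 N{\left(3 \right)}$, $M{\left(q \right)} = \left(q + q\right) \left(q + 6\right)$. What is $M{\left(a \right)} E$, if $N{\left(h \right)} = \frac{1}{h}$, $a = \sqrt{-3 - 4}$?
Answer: $- \frac{938}{3} + 268 i \sqrt{7} \approx -312.67 + 709.06 i$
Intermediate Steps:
$a = i \sqrt{7}$ ($a = \sqrt{-7} = i \sqrt{7} \approx 2.6458 i$)
$M{\left(q \right)} = 2 q \left(6 + q\right)$
$E = \frac{67}{3} \approx 22.333$
$M{\left(a \right)} E = 2 i \sqrt{7} \left(6 + i \sqrt{7}\right) \frac{67}{3} = \frac{134 i \sqrt{7} \left(6 + i \sqrt{7}\right)}{3}$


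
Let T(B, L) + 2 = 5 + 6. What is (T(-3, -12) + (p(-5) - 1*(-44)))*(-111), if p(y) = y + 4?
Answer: -5772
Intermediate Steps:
p(y) = 4 + y
T(B, L) = 9 (T(B, L) = -2 + (5 + 6) = -2 + 11 = 9)
(T(-3, -12) + (p(-5) - 1*(-44)))*(-111) = (9 + ((4 - 5) - 1*(-44)))*(-111) = (9 + (-1 + 44))*(-111) = (9 + 43)*(-111) = 52*(-111) = -5772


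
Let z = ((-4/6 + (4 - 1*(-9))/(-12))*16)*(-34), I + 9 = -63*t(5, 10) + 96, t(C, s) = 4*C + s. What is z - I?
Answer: 2755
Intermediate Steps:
t(C, s) = s + 4*C
I = -1803 (I = -9 + (-63*(10 + 4*5) + 96) = -9 + (-63*(10 + 20) + 96) = -9 + (-63*30 + 96) = -9 + (-1890 + 96) = -9 - 1794 = -1803)
z = 952 (z = ((-4*1/6 + (4 + 9)*(-1/12))*16)*(-34) = ((-2/3 + 13*(-1/12))*16)*(-34) = ((-2/3 - 13/12)*16)*(-34) = -7/4*16*(-34) = -28*(-34) = 952)
z - I = 952 - 1*(-1803) = 952 + 1803 = 2755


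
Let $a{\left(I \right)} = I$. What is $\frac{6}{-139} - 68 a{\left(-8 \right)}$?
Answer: $\frac{75610}{139} \approx 543.96$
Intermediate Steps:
$\frac{6}{-139} - 68 a{\left(-8 \right)} = \frac{6}{-139} - -544 = 6 \left(- \frac{1}{139}\right) + 544 = - \frac{6}{139} + 544 = \frac{75610}{139}$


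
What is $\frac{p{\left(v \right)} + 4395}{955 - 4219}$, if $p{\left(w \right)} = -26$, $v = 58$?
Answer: $- \frac{257}{192} \approx -1.3385$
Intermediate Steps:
$\frac{p{\left(v \right)} + 4395}{955 - 4219} = \frac{-26 + 4395}{955 - 4219} = \frac{4369}{-3264} = 4369 \left(- \frac{1}{3264}\right) = - \frac{257}{192}$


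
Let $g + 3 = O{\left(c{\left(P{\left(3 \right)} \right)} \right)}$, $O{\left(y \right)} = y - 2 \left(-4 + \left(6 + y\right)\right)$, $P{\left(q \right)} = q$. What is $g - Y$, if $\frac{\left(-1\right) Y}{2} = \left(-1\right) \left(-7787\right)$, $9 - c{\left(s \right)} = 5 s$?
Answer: $15573$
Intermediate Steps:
$c{\left(s \right)} = 9 - 5 s$
$O{\left(y \right)} = -4 - y$ ($O{\left(y \right)} = y - 2 \left(2 + y\right) = y - \left(4 + 2 y\right) = -4 - y$)
$g = -1$ ($g = -3 - \left(13 - 15\right) = -3 - -2 = -3 + \left(-4 + 6\right) = -3 + 2 = -1$)
$Y = -15574$ ($Y = - 2 \left(\left(-1\right) \left(-7787\right)\right) = \left(-2\right) 7787 = -15574$)
$g - Y = -1 - -15574 = -1 + 15574 = 15573$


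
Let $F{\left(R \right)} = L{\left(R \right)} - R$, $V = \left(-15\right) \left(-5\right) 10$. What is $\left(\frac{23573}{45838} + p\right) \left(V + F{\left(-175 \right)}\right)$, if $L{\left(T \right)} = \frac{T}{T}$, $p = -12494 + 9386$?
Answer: $- \frac{65950151053}{22919} \approx -2.8775 \cdot 10^{6}$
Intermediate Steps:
$V = 750$ ($V = 75 \cdot 10 = 750$)
$p = -3108$
$L{\left(T \right)} = 1$
$F{\left(R \right)} = 1 - R$
$\left(\frac{23573}{45838} + p\right) \left(V + F{\left(-175 \right)}\right) = \left(\frac{23573}{45838} - 3108\right) \left(750 + \left(1 - -175\right)\right) = \left(23573 \cdot \frac{1}{45838} - 3108\right) \left(750 + \left(1 + 175\right)\right) = \left(\frac{23573}{45838} - 3108\right) \left(750 + 176\right) = \left(- \frac{142440931}{45838}\right) 926 = - \frac{65950151053}{22919}$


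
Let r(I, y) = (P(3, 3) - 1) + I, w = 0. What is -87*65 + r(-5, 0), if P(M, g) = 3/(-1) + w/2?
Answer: -5664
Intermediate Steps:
P(M, g) = -3 (P(M, g) = 3/(-1) + 0/2 = 3*(-1) + 0*(1/2) = -3 + 0 = -3)
r(I, y) = -4 + I (r(I, y) = (-3 - 1) + I = -4 + I)
-87*65 + r(-5, 0) = -87*65 + (-4 - 5) = -5655 - 9 = -5664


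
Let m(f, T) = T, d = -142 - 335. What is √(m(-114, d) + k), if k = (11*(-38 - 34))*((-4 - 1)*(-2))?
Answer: 3*I*√933 ≈ 91.635*I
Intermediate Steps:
d = -477
k = -7920 (k = (11*(-72))*(-5*(-2)) = -792*10 = -7920)
√(m(-114, d) + k) = √(-477 - 7920) = √(-8397) = 3*I*√933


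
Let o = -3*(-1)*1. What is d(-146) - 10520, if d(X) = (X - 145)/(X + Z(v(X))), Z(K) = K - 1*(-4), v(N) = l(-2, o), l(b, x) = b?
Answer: -504863/48 ≈ -10518.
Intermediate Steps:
o = 3 (o = 3*1 = 3)
v(N) = -2
Z(K) = 4 + K (Z(K) = K + 4 = 4 + K)
d(X) = (-145 + X)/(2 + X) (d(X) = (X - 145)/(X + (4 - 2)) = (-145 + X)/(X + 2) = (-145 + X)/(2 + X))
d(-146) - 10520 = (-145 - 146)/(2 - 146) - 10520 = -291/(-144) - 10520 = -1/144*(-291) - 10520 = 97/48 - 10520 = -504863/48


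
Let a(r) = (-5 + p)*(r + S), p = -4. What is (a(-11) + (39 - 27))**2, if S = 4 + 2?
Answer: 3249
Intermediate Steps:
S = 6
a(r) = -54 - 9*r (a(r) = (-5 - 4)*(r + 6) = -9*(6 + r) = -54 - 9*r)
(a(-11) + (39 - 27))**2 = ((-54 - 9*(-11)) + (39 - 27))**2 = ((-54 + 99) + 12)**2 = (45 + 12)**2 = 57**2 = 3249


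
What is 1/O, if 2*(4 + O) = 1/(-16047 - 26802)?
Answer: -85698/342793 ≈ -0.25000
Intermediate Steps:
O = -342793/85698 (O = -4 + 1/(2*(-16047 - 26802)) = -4 + (½)/(-42849) = -4 + (½)*(-1/42849) = -4 - 1/85698 = -342793/85698 ≈ -4.0000)
1/O = 1/(-342793/85698) = -85698/342793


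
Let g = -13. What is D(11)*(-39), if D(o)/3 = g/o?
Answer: 1521/11 ≈ 138.27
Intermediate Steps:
D(o) = -39/o (D(o) = 3*(-13/o) = -39/o)
D(11)*(-39) = -39/11*(-39) = 1521/11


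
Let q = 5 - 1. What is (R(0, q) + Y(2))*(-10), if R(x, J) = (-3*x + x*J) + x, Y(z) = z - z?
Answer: 0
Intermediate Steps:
Y(z) = 0
q = 4
R(x, J) = -2*x + J*x (R(x, J) = (-3*x + J*x) + x = -2*x + J*x)
(R(0, q) + Y(2))*(-10) = (0*(-2 + 4) + 0)*(-10) = (0*2 + 0)*(-10) = (0 + 0)*(-10) = 0*(-10) = 0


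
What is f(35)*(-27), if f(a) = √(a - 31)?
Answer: -54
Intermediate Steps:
f(a) = √(-31 + a)
f(35)*(-27) = √(-31 + 35)*(-27) = √4*(-27) = 2*(-27) = -54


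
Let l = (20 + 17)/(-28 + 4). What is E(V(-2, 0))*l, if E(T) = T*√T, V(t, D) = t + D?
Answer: 37*I*√2/12 ≈ 4.3605*I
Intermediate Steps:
V(t, D) = D + t
E(T) = T^(3/2)
l = -37/24 (l = 37/(-24) = 37*(-1/24) = -37/24 ≈ -1.5417)
E(V(-2, 0))*l = (0 - 2)^(3/2)*(-37/24) = (-2)^(3/2)*(-37/24) = -2*I*√2*(-37/24) = 37*I*√2/12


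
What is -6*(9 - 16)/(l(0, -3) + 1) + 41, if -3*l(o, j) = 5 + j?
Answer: 167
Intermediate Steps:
l(o, j) = -5/3 - j/3 (l(o, j) = -(5 + j)/3 = -5/3 - j/3)
-6*(9 - 16)/(l(0, -3) + 1) + 41 = -6*(9 - 16)/((-5/3 - ⅓*(-3)) + 1) + 41 = -(-42)/((-5/3 + 1) + 1) + 41 = -(-42)/(-⅔ + 1) + 41 = -(-42)/⅓ + 41 = -(-42)*3 + 41 = -6*(-21) + 41 = 126 + 41 = 167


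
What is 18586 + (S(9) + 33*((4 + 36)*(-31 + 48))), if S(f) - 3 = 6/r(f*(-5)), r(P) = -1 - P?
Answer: 902641/22 ≈ 41029.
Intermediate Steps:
S(f) = 3 + 6/(-1 + 5*f) (S(f) = 3 + 6/(-1 - f*(-5)) = 3 + 6/(-1 - (-5)*f) = 3 + 6/(-1 + 5*f))
18586 + (S(9) + 33*((4 + 36)*(-31 + 48))) = 18586 + (3*(1 + 5*9)/(-1 + 5*9) + 33*((4 + 36)*(-31 + 48))) = 18586 + (3*(1 + 45)/(-1 + 45) + 33*(40*17)) = 18586 + (3*46/44 + 33*680) = 18586 + (3*(1/44)*46 + 22440) = 18586 + (69/22 + 22440) = 18586 + 493749/22 = 902641/22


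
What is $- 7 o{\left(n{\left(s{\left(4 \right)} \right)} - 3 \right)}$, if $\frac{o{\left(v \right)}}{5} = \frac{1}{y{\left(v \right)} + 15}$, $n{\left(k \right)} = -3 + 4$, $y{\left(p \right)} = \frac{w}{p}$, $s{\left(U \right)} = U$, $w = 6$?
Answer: $- \frac{35}{12} \approx -2.9167$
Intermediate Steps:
$y{\left(p \right)} = \frac{6}{p}$
$n{\left(k \right)} = 1$
$o{\left(v \right)} = \frac{5}{15 + \frac{6}{v}}$ ($o{\left(v \right)} = \frac{5}{\frac{6}{v} + 15} = \frac{5}{15 + \frac{6}{v}}$)
$- 7 o{\left(n{\left(s{\left(4 \right)} \right)} - 3 \right)} = - 7 \frac{5 \left(1 - 3\right)}{3 \left(2 + 5 \left(1 - 3\right)\right)} = - 7 \cdot \frac{5}{3} \left(-2\right) \frac{1}{2 + 5 \left(-2\right)} = - 7 \cdot \frac{5}{3} \left(-2\right) \frac{1}{2 - 10} = - 7 \cdot \frac{5}{3} \left(-2\right) \frac{1}{-8} = - 7 \cdot \frac{5}{3} \left(-2\right) \left(- \frac{1}{8}\right) = \left(-7\right) \frac{5}{12} = - \frac{35}{12}$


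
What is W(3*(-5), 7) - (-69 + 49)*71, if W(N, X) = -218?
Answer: 1202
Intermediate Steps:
W(3*(-5), 7) - (-69 + 49)*71 = -218 - (-69 + 49)*71 = -218 - (-20)*71 = -218 - 1*(-1420) = -218 + 1420 = 1202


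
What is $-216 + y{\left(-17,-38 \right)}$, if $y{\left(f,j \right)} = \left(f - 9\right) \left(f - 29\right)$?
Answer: $980$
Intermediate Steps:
$y{\left(f,j \right)} = \left(-29 + f\right) \left(-9 + f\right)$ ($y{\left(f,j \right)} = \left(-9 + f\right) \left(-29 + f\right) = \left(-29 + f\right) \left(-9 + f\right)$)
$-216 + y{\left(-17,-38 \right)} = -216 + \left(261 + \left(-17\right)^{2} - -646\right) = -216 + \left(261 + 289 + 646\right) = -216 + 1196 = 980$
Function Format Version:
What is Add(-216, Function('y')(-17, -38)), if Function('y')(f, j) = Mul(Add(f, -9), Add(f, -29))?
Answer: 980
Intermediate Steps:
Function('y')(f, j) = Mul(Add(-29, f), Add(-9, f)) (Function('y')(f, j) = Mul(Add(-9, f), Add(-29, f)) = Mul(Add(-29, f), Add(-9, f)))
Add(-216, Function('y')(-17, -38)) = Add(-216, Add(261, Pow(-17, 2), Mul(-38, -17))) = Add(-216, Add(261, 289, 646)) = Add(-216, 1196) = 980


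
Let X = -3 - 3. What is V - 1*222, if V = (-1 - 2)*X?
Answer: -204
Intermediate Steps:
X = -6
V = 18 (V = (-1 - 2)*(-6) = -3*(-6) = 18)
V - 1*222 = 18 - 1*222 = 18 - 222 = -204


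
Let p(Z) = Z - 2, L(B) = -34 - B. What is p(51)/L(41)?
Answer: -49/75 ≈ -0.65333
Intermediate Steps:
p(Z) = -2 + Z
p(51)/L(41) = (-2 + 51)/(-34 - 1*41) = 49/(-34 - 41) = 49/(-75) = 49*(-1/75) = -49/75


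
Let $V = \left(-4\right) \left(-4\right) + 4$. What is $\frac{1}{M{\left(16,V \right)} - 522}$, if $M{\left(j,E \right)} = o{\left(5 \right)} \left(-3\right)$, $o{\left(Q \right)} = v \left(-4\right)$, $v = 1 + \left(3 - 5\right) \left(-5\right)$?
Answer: $- \frac{1}{390} \approx -0.0025641$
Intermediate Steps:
$v = 11$ ($v = 1 - -10 = 1 + 10 = 11$)
$V = 20$ ($V = 16 + 4 = 20$)
$o{\left(Q \right)} = -44$ ($o{\left(Q \right)} = 11 \left(-4\right) = -44$)
$M{\left(j,E \right)} = 132$ ($M{\left(j,E \right)} = \left(-44\right) \left(-3\right) = 132$)
$\frac{1}{M{\left(16,V \right)} - 522} = \frac{1}{132 - 522} = \frac{1}{-390} = - \frac{1}{390}$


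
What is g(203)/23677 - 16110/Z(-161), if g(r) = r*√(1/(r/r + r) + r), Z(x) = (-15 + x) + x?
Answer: 16110/337 + 203*√2112063/2415054 ≈ 47.926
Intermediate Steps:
Z(x) = -15 + 2*x
g(r) = r*√(r + 1/(1 + r)) (g(r) = r*√(1/(1 + r) + r) = r*√(r + 1/(1 + r)))
g(203)/23677 - 16110/Z(-161) = (203*√((1 + 203*(1 + 203))/(1 + 203)))/23677 - 16110/(-15 + 2*(-161)) = (203*√((1 + 203*204)/204))*(1/23677) - 16110/(-15 - 322) = (203*√((1 + 41412)/204))*(1/23677) - 16110/(-337) = (203*√((1/204)*41413))*(1/23677) - 16110*(-1/337) = (203*√(41413/204))*(1/23677) + 16110/337 = (203*(√2112063/102))*(1/23677) + 16110/337 = (203*√2112063/102)*(1/23677) + 16110/337 = 203*√2112063/2415054 + 16110/337 = 16110/337 + 203*√2112063/2415054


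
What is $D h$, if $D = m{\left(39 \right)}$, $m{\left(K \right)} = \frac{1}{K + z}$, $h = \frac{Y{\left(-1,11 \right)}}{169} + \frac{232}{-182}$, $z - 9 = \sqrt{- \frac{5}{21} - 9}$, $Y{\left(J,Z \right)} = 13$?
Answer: $- \frac{7848}{315757} + \frac{109 i \sqrt{4074}}{4420598} \approx -0.024855 + 0.0015738 i$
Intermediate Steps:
$z = 9 + \frac{i \sqrt{4074}}{21}$ ($z = 9 + \sqrt{- \frac{5}{21} - 9} = 9 + \sqrt{- \frac{194}{21}} = 9 + \frac{i \sqrt{4074}}{21} \approx 9.0 + 3.0394 i$)
$h = - \frac{109}{91}$ ($h = \frac{13}{169} + \frac{232}{-182} = 13 \cdot \frac{1}{169} + 232 \left(- \frac{1}{182}\right) = \frac{1}{13} - \frac{116}{91} = - \frac{109}{91} \approx -1.1978$)
$m{\left(K \right)} = \frac{1}{9 + K + \frac{i \sqrt{4074}}{21}}$ ($m{\left(K \right)} = \frac{1}{K + \left(9 + \frac{i \sqrt{4074}}{21}\right)} = \frac{1}{9 + K + \frac{i \sqrt{4074}}{21}}$)
$D = \frac{21}{1008 + i \sqrt{4074}}$ ($D = \frac{21}{189 + 21 \cdot 39 + i \sqrt{4074}} = \frac{21}{189 + 819 + i \sqrt{4074}} = \frac{21}{1008 + i \sqrt{4074}} \approx 0.02075 - 0.0013139 i$)
$D h = \left(\frac{504}{24289} - \frac{i \sqrt{4074}}{48578}\right) \left(- \frac{109}{91}\right) = - \frac{7848}{315757} + \frac{109 i \sqrt{4074}}{4420598}$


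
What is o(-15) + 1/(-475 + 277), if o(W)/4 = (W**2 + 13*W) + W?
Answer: 11879/198 ≈ 59.995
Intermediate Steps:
o(W) = 4*W**2 + 56*W (o(W) = 4*((W**2 + 13*W) + W) = 4*(W**2 + 14*W) = 4*W**2 + 56*W)
o(-15) + 1/(-475 + 277) = 4*(-15)*(14 - 15) + 1/(-475 + 277) = 4*(-15)*(-1) + 1/(-198) = 60 - 1/198 = 11879/198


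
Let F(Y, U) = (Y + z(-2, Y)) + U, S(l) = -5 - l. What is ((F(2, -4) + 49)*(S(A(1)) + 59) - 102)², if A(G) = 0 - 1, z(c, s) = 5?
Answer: 7606564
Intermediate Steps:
A(G) = -1
F(Y, U) = 5 + U + Y (F(Y, U) = (Y + 5) + U = (5 + Y) + U = 5 + U + Y)
((F(2, -4) + 49)*(S(A(1)) + 59) - 102)² = (((5 - 4 + 2) + 49)*((-5 - 1*(-1)) + 59) - 102)² = ((3 + 49)*((-5 + 1) + 59) - 102)² = (52*(-4 + 59) - 102)² = (52*55 - 102)² = (2860 - 102)² = 2758² = 7606564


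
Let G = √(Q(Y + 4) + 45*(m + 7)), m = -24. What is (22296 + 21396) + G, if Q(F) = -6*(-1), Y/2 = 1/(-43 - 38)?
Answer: 43692 + I*√759 ≈ 43692.0 + 27.55*I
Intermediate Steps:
Y = -2/81 (Y = 2/(-43 - 38) = 2/(-81) = 2*(-1/81) = -2/81 ≈ -0.024691)
Q(F) = 6
G = I*√759 (G = √(6 + 45*(-24 + 7)) = √(6 + 45*(-17)) = √(6 - 765) = √(-759) = I*√759 ≈ 27.55*I)
(22296 + 21396) + G = (22296 + 21396) + I*√759 = 43692 + I*√759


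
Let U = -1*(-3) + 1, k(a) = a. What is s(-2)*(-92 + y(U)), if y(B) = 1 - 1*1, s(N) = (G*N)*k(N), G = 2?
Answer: -736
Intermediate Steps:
U = 4 (U = 3 + 1 = 4)
s(N) = 2*N² (s(N) = (2*N)*N = 2*N²)
y(B) = 0 (y(B) = 1 - 1 = 0)
s(-2)*(-92 + y(U)) = (2*(-2)²)*(-92 + 0) = (2*4)*(-92) = 8*(-92) = -736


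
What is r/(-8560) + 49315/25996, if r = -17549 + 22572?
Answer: 72889623/55631440 ≈ 1.3102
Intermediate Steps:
r = 5023
r/(-8560) + 49315/25996 = 5023/(-8560) + 49315/25996 = 5023*(-1/8560) + 49315*(1/25996) = -5023/8560 + 49315/25996 = 72889623/55631440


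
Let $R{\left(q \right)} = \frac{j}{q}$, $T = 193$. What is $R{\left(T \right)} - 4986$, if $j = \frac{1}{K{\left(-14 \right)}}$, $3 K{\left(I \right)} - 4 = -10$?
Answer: $- \frac{1924597}{386} \approx -4986.0$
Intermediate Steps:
$K{\left(I \right)} = -2$ ($K{\left(I \right)} = \frac{4}{3} + \frac{1}{3} \left(-10\right) = \frac{4}{3} - \frac{10}{3} = -2$)
$j = - \frac{1}{2}$ ($j = \frac{1}{-2} = - \frac{1}{2} \approx -0.5$)
$R{\left(q \right)} = - \frac{1}{2 q}$
$R{\left(T \right)} - 4986 = - \frac{1}{2 \cdot 193} - 4986 = \left(- \frac{1}{2}\right) \frac{1}{193} - 4986 = - \frac{1}{386} - 4986 = - \frac{1924597}{386}$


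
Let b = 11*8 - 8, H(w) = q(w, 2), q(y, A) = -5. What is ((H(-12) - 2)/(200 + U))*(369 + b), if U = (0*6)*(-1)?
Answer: -3143/200 ≈ -15.715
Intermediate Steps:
H(w) = -5
U = 0 (U = 0*(-1) = 0)
b = 80 (b = 88 - 8 = 80)
((H(-12) - 2)/(200 + U))*(369 + b) = ((-5 - 2)/(200 + 0))*(369 + 80) = -7/200*449 = -3143/200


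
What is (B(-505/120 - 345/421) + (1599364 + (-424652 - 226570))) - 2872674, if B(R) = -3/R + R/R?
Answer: -97768069019/50801 ≈ -1.9245e+6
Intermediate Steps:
B(R) = 1 - 3/R (B(R) = -3/R + 1 = 1 - 3/R)
(B(-505/120 - 345/421) + (1599364 + (-424652 - 226570))) - 2872674 = ((-3 + (-505/120 - 345/421))/(-505/120 - 345/421) + (1599364 + (-424652 - 226570))) - 2872674 = ((-3 + (-505*1/120 - 345*1/421))/(-505*1/120 - 345*1/421) + (1599364 - 651222)) - 2872674 = ((-3 + (-101/24 - 345/421))/(-101/24 - 345/421) + 948142) - 2872674 = ((-3 - 50801/10104)/(-50801/10104) + 948142) - 2872674 = (-10104/50801*(-81113/10104) + 948142) - 2872674 = (81113/50801 + 948142) - 2872674 = 48166642855/50801 - 2872674 = -97768069019/50801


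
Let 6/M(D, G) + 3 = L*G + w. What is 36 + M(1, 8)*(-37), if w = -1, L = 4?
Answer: 393/14 ≈ 28.071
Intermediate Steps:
M(D, G) = 6/(-4 + 4*G) (M(D, G) = 6/(-3 + (4*G - 1)) = 6/(-3 + (-1 + 4*G)) = 6/(-4 + 4*G))
36 + M(1, 8)*(-37) = 36 + (3/(2*(-1 + 8)))*(-37) = 36 + ((3/2)/7)*(-37) = 36 + ((3/2)*(⅐))*(-37) = 36 + (3/14)*(-37) = 36 - 111/14 = 393/14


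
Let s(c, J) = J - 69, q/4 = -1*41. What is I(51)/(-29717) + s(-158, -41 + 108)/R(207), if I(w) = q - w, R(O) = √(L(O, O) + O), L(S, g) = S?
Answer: 215/29717 - √46/69 ≈ -0.091060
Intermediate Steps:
R(O) = √2*√O (R(O) = √(O + O) = √(2*O) = √2*√O)
q = -164 (q = 4*(-1*41) = 4*(-41) = -164)
s(c, J) = -69 + J
I(w) = -164 - w
I(51)/(-29717) + s(-158, -41 + 108)/R(207) = (-164 - 1*51)/(-29717) + (-69 + (-41 + 108))/((√2*√207)) = (-164 - 51)*(-1/29717) + (-69 + 67)/((√2*(3*√23))) = -215*(-1/29717) - 2*√46/138 = 215/29717 - √46/69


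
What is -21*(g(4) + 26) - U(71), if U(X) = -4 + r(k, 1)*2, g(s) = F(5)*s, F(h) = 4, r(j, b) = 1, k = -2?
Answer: -880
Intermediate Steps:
g(s) = 4*s
U(X) = -2 (U(X) = -4 + 1*2 = -4 + 2 = -2)
-21*(g(4) + 26) - U(71) = -21*(4*4 + 26) - 1*(-2) = -21*(16 + 26) + 2 = -21*42 + 2 = -882 + 2 = -880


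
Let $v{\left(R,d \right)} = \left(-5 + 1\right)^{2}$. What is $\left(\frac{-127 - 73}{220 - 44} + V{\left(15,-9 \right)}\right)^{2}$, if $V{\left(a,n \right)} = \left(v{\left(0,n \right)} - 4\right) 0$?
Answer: $\frac{625}{484} \approx 1.2913$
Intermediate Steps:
$v{\left(R,d \right)} = 16$ ($v{\left(R,d \right)} = \left(-4\right)^{2} = 16$)
$V{\left(a,n \right)} = 0$ ($V{\left(a,n \right)} = \left(16 - 4\right) 0 = 12 \cdot 0 = 0$)
$\left(\frac{-127 - 73}{220 - 44} + V{\left(15,-9 \right)}\right)^{2} = \left(\frac{-127 - 73}{220 - 44} + 0\right)^{2} = \left(- \frac{200}{176} + 0\right)^{2} = \left(\left(-200\right) \frac{1}{176} + 0\right)^{2} = \left(- \frac{25}{22} + 0\right)^{2} = \left(- \frac{25}{22}\right)^{2} = \frac{625}{484}$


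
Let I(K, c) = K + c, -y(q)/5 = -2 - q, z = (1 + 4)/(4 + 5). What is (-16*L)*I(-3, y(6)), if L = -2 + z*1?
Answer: 7696/9 ≈ 855.11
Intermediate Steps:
z = 5/9 ≈ 0.55556
y(q) = 10 + 5*q (y(q) = -5*(-2 - q) = 10 + 5*q)
L = -13/9 (L = -2 + (5/9)*1 = -2 + 5/9 = -13/9 ≈ -1.4444)
(-16*L)*I(-3, y(6)) = (-16*(-13/9))*(-3 + (10 + 5*6)) = 208*(-3 + (10 + 30))/9 = 208*(-3 + 40)/9 = (208/9)*37 = 7696/9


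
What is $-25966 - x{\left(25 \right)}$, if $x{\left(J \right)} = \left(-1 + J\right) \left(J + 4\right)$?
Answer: $-26662$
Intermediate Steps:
$x{\left(J \right)} = \left(-1 + J\right) \left(4 + J\right)$
$-25966 - x{\left(25 \right)} = -25966 - \left(-4 + 25^{2} + 3 \cdot 25\right) = -25966 - \left(-4 + 625 + 75\right) = -25966 - 696 = -26662$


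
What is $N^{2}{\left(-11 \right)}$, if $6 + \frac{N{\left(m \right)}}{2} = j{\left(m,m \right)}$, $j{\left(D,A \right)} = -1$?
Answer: $196$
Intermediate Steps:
$N{\left(m \right)} = -14$ ($N{\left(m \right)} = -12 + 2 \left(-1\right) = -12 - 2 = -14$)
$N^{2}{\left(-11 \right)} = \left(-14\right)^{2} = 196$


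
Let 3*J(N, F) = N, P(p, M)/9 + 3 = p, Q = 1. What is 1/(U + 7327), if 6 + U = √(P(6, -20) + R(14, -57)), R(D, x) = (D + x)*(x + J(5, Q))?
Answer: 21963/160783904 - √21657/160783904 ≈ 0.00013568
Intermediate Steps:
P(p, M) = -27 + 9*p
J(N, F) = N/3
R(D, x) = (5/3 + x)*(D + x) (R(D, x) = (D + x)*(x + (⅓)*5) = (D + x)*(x + 5/3) = (D + x)*(5/3 + x) = (5/3 + x)*(D + x))
U = -6 + √21657/3 (U = -6 + √((-27 + 9*6) + ((-57)² + (5/3)*14 + (5/3)*(-57) + 14*(-57))) = -6 + √((-27 + 54) + (3249 + 70/3 - 95 - 798)) = -6 + √(27 + 7138/3) = -6 + √(7219/3) = -6 + √21657/3 ≈ 43.054)
1/(U + 7327) = 1/((-6 + √21657/3) + 7327) = 1/(7321 + √21657/3)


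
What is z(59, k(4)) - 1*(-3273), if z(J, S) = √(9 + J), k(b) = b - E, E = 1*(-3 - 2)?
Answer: 3273 + 2*√17 ≈ 3281.2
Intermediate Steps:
E = -5 (E = 1*(-5) = -5)
k(b) = 5 + b (k(b) = b - 1*(-5) = b + 5 = 5 + b)
z(59, k(4)) - 1*(-3273) = √(9 + 59) - 1*(-3273) = √68 + 3273 = 2*√17 + 3273 = 3273 + 2*√17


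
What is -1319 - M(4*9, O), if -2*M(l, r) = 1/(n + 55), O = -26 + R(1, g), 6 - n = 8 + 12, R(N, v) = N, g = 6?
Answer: -108157/82 ≈ -1319.0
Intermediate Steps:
n = -14 (n = 6 - (8 + 12) = 6 - 1*20 = 6 - 20 = -14)
O = -25 (O = -26 + 1 = -25)
M(l, r) = -1/82 (M(l, r) = -1/(2*(-14 + 55)) = -1/2/41 = -1/2*1/41 = -1/82)
-1319 - M(4*9, O) = -1319 - 1*(-1/82) = -1319 + 1/82 = -108157/82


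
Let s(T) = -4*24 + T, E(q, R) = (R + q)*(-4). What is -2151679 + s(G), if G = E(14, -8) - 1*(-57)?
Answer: -2151742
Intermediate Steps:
E(q, R) = -4*R - 4*q
G = 33 (G = (-4*(-8) - 4*14) - 1*(-57) = (32 - 56) + 57 = -24 + 57 = 33)
s(T) = -96 + T
-2151679 + s(G) = -2151679 + (-96 + 33) = -2151679 - 63 = -2151742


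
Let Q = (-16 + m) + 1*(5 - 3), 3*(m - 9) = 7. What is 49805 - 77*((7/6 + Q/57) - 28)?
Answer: 17741171/342 ≈ 51875.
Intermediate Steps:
m = 34/3 (m = 9 + (⅓)*7 = 9 + 7/3 = 34/3 ≈ 11.333)
Q = -8/3 (Q = (-16 + 34/3) + 1*(5 - 3) = -14/3 + 1*2 = -14/3 + 2 = -8/3 ≈ -2.6667)
49805 - 77*((7/6 + Q/57) - 28) = 49805 - 77*((7/6 - 8/3/57) - 28) = 49805 - 77*((7*(⅙) - 8/3*1/57) - 28) = 49805 - 77*((7/6 - 8/171) - 28) = 49805 - 77*(383/342 - 28) = 49805 - 77*(-9193/342) = 49805 + 707861/342 = 17741171/342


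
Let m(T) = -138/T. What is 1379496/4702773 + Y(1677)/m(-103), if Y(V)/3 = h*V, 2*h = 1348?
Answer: 91250026640213/36054593 ≈ 2.5309e+6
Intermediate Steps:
h = 674 (h = (1/2)*1348 = 674)
Y(V) = 2022*V (Y(V) = 3*(674*V) = 2022*V)
1379496/4702773 + Y(1677)/m(-103) = 1379496/4702773 + (2022*1677)/((-138/(-103))) = 1379496*(1/4702773) + 3390894/((-138*(-1/103))) = 459832/1567591 + 3390894/(138/103) = 459832/1567591 + 3390894*(103/138) = 459832/1567591 + 58210347/23 = 91250026640213/36054593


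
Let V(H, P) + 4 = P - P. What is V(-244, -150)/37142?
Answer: -2/18571 ≈ -0.00010769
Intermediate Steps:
V(H, P) = -4 (V(H, P) = -4 + (P - P) = -4 + 0 = -4)
V(-244, -150)/37142 = -4/37142 = -4*1/37142 = -2/18571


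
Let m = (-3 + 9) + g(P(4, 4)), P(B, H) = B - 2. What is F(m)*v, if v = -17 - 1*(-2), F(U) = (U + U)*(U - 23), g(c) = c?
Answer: 3600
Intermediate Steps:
P(B, H) = -2 + B
m = 8 (m = (-3 + 9) + (-2 + 4) = 6 + 2 = 8)
F(U) = 2*U*(-23 + U) (F(U) = (2*U)*(-23 + U) = 2*U*(-23 + U))
v = -15 (v = -17 + 2 = -15)
F(m)*v = (2*8*(-23 + 8))*(-15) = (2*8*(-15))*(-15) = -240*(-15) = 3600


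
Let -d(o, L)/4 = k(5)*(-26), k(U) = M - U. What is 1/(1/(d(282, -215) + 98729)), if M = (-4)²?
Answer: 99873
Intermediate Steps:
M = 16
k(U) = 16 - U
d(o, L) = 1144 (d(o, L) = -4*(16 - 1*5)*(-26) = -4*(16 - 5)*(-26) = -44*(-26) = -4*(-286) = 1144)
1/(1/(d(282, -215) + 98729)) = 1/(1/(1144 + 98729)) = 1/(1/99873) = 99873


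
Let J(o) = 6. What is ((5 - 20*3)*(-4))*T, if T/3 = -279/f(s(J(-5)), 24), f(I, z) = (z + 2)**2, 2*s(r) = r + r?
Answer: -46035/169 ≈ -272.40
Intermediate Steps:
s(r) = r (s(r) = (r + r)/2 = (2*r)/2 = r)
f(I, z) = (2 + z)**2
T = -837/676 (T = 3*(-279/(2 + 24)**2) = 3*(-279/(26**2)) = 3*(-279/676) = -837/676 ≈ -1.2382)
((5 - 20*3)*(-4))*T = ((5 - 20*3)*(-4))*(-837/676) = ((5 - 4*15)*(-4))*(-837/676) = ((5 - 60)*(-4))*(-837/676) = -55*(-4)*(-837/676) = 220*(-837/676) = -46035/169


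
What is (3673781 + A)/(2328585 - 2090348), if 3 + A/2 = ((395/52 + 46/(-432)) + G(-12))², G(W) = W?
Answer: 14483768523025/939233172384 ≈ 15.421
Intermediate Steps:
A = 136747633/3942432 (A = -6 + 2*((395/52 + 46/(-432)) - 12)² = -6 + 2*((395*(1/52) + 46*(-1/432)) - 12)² = -6 + 2*((395/52 - 23/216) - 12)² = -6 + 2*(21031/2808 - 12)² = -6 + 2*(-12665/2808)² = -6 + 2*(160402225/7884864) = -6 + 160402225/3942432 = 136747633/3942432 ≈ 34.686)
(3673781 + A)/(2328585 - 2090348) = (3673781 + 136747633/3942432)/(2328585 - 2090348) = (14483768523025/3942432)/238237 = (14483768523025/3942432)*(1/238237) = 14483768523025/939233172384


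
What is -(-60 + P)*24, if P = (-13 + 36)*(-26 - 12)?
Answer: 22416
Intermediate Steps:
P = -874 (P = 23*(-38) = -874)
-(-60 + P)*24 = -(-60 - 874)*24 = -(-934)*24 = -1*(-22416) = 22416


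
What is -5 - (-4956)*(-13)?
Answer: -64433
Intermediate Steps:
-5 - (-4956)*(-13) = -5 - 354*182 = -5 - 64428 = -64433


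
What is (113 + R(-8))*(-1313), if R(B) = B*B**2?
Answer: 523887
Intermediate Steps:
R(B) = B**3
(113 + R(-8))*(-1313) = (113 + (-8)**3)*(-1313) = (113 - 512)*(-1313) = -399*(-1313) = 523887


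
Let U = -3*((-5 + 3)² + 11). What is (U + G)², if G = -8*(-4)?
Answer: 169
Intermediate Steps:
U = -45 (U = -3*((-2)² + 11) = -3*(4 + 11) = -3*15 = -45)
G = 32
(U + G)² = (-45 + 32)² = (-13)² = 169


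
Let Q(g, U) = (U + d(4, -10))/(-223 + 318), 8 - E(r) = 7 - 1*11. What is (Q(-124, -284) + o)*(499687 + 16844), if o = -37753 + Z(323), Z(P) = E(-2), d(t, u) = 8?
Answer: -1852110227301/95 ≈ -1.9496e+10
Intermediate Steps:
E(r) = 12 (E(r) = 8 - (7 - 1*11) = 8 - (7 - 11) = 8 - 1*(-4) = 8 + 4 = 12)
Z(P) = 12
Q(g, U) = 8/95 + U/95 (Q(g, U) = (U + 8)/(-223 + 318) = (8 + U)/95 = (8 + U)*(1/95) = 8/95 + U/95)
o = -37741 (o = -37753 + 12 = -37741)
(Q(-124, -284) + o)*(499687 + 16844) = ((8/95 + (1/95)*(-284)) - 37741)*(499687 + 16844) = ((8/95 - 284/95) - 37741)*516531 = (-276/95 - 37741)*516531 = -3585671/95*516531 = -1852110227301/95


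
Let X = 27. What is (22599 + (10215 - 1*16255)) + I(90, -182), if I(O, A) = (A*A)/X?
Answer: 480217/27 ≈ 17786.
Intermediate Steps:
I(O, A) = A**2/27 (I(O, A) = (A*A)/27 = A**2*(1/27) = A**2/27)
(22599 + (10215 - 1*16255)) + I(90, -182) = (22599 + (10215 - 1*16255)) + (1/27)*(-182)**2 = (22599 + (10215 - 16255)) + (1/27)*33124 = (22599 - 6040) + 33124/27 = 16559 + 33124/27 = 480217/27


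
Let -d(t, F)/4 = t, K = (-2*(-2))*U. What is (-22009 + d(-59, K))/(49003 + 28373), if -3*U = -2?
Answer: -21773/77376 ≈ -0.28139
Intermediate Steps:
U = ⅔ (U = -⅓*(-2) = ⅔ ≈ 0.66667)
K = 8/3 (K = -2*(-2)*(⅔) = 4*(⅔) = 8/3 ≈ 2.6667)
d(t, F) = -4*t
(-22009 + d(-59, K))/(49003 + 28373) = (-22009 - 4*(-59))/(49003 + 28373) = (-22009 + 236)/77376 = -21773*1/77376 = -21773/77376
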